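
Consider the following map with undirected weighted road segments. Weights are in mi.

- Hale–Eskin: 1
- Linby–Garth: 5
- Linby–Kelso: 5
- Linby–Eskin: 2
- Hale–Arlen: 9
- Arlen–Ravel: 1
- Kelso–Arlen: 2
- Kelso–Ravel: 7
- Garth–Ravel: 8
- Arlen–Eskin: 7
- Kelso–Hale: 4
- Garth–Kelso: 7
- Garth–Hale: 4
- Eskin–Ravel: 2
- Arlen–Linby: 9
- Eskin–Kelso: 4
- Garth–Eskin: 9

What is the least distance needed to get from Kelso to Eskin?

Candidate routes:
Kelso–Arlen–Ravel–Eskin: 2+1+2 = 5
Kelso–Hale–Eskin: 4+1 = 5
Kelso–Linby–Eskin: 5+2 = 7
Kelso–Eskin: 4 = 4
Cheapest is Kelso–Eskin at 4 mi.

4 mi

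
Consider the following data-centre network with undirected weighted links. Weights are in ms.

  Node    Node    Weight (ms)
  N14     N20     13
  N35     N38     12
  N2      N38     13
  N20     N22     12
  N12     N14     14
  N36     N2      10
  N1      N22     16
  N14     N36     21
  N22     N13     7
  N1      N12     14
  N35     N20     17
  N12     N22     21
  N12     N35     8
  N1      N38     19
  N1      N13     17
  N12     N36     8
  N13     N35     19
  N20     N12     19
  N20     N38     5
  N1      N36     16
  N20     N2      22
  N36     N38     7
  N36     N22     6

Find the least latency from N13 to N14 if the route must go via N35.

41 ms

Best N13 to N35: N13 → N35 costing 19
Best N35 to N14: N35 → N12 → N14 costing 22
Total via N35: 19 + 22 = 41 ms.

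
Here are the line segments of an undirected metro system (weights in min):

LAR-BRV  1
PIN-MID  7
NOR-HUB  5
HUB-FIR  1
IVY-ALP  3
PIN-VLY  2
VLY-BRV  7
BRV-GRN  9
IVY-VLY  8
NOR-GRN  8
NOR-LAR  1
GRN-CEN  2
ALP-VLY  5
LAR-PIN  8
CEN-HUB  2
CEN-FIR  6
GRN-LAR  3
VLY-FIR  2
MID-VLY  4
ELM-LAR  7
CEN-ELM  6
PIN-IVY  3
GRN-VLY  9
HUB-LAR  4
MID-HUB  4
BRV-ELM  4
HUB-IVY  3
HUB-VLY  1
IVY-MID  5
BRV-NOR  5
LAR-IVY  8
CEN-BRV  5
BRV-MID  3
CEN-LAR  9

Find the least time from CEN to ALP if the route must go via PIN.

Shortest CEN→PIN: CEN → HUB → VLY → PIN = 5
Best PIN to ALP: PIN → IVY → ALP costing 6
Total via PIN: 5 + 6 = 11 min.

11 min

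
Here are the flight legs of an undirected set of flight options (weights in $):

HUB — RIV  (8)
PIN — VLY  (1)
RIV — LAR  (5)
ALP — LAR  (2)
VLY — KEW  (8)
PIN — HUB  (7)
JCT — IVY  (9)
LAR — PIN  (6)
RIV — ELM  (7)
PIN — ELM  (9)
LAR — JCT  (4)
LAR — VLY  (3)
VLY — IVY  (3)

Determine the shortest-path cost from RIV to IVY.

Shortest distances from RIV:
RIV: 0
LAR: 5  (via RIV)
ALP: 7  (via LAR)
ELM: 7  (via RIV)
VLY: 8  (via LAR)
HUB: 8  (via RIV)
JCT: 9  (via LAR)
PIN: 9  (via VLY)
IVY: 11  (via VLY)
Shortest route: RIV–LAR–VLY–IVY = $11.

$11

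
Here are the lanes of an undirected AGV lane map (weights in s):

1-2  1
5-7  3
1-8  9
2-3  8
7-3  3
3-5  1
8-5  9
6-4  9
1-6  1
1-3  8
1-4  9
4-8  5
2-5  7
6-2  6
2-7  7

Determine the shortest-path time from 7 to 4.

17 s

Enumerating some paths:
7 - 2 - 1 - 4: 7+1+9 = 17
7 - 2 - 1 - 6 - 4: 7+1+1+9 = 18
7 - 3 - 5 - 8 - 4: 3+1+9+5 = 18
Cheapest is 7 - 2 - 1 - 4 at 17 s.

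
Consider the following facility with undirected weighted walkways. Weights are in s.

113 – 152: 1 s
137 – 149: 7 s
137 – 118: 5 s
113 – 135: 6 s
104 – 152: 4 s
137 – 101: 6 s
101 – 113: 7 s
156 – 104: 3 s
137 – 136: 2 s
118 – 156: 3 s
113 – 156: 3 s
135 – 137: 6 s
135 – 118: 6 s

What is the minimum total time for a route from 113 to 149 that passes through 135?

Shortest 113→135: 113–135 = 6
Shortest 135→149: 135–137–149 = 13
Total via 135: 6 + 13 = 19 s.

19 s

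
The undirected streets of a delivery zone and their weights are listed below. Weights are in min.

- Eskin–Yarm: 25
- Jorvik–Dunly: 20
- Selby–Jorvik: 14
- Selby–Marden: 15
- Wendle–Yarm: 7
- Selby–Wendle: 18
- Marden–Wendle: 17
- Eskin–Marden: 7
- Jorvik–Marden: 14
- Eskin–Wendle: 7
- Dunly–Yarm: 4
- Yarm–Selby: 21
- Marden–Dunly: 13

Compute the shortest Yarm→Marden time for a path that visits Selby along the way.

Shortest Yarm→Selby: Yarm → Selby = 21
Shortest Selby→Marden: Selby → Marden = 15
Total via Selby: 21 + 15 = 36 min.

36 min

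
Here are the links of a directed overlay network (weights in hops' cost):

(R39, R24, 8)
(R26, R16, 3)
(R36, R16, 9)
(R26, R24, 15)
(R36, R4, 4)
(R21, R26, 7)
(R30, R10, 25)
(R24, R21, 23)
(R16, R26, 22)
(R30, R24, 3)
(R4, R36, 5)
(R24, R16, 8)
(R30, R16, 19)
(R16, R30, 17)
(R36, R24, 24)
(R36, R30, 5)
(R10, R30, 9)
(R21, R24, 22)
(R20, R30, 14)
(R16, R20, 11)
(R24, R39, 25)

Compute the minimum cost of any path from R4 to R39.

Candidate routes:
R4 - R36 - R24 - R39: 5+24+25 = 54
R4 - R36 - R30 - R24 - R39: 5+5+3+25 = 38
R4 - R36 - R16 - R30 - R24 - R39: 5+9+17+3+25 = 59
The minimum is 38 hops' cost via R4 - R36 - R30 - R24 - R39.

38 hops' cost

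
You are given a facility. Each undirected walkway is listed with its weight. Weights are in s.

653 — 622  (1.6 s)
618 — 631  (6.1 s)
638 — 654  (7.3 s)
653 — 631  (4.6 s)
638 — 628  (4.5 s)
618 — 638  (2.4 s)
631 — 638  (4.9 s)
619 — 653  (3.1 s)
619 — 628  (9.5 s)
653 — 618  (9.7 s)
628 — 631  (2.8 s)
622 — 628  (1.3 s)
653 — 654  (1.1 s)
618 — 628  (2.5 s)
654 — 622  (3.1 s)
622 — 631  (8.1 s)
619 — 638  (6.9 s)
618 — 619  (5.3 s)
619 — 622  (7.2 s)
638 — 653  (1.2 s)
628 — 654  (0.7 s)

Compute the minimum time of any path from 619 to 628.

4.9 s

Compare a few routes:
619 → 653 → 622 → 654 → 628: 3.1+1.6+3.1+0.7 = 8.5
619 → 618 → 628: 5.3+2.5 = 7.8
619 → 653 → 622 → 628: 3.1+1.6+1.3 = 6
619 → 653 → 654 → 628: 3.1+1.1+0.7 = 4.9
The minimum is 4.9 s via 619 → 653 → 654 → 628.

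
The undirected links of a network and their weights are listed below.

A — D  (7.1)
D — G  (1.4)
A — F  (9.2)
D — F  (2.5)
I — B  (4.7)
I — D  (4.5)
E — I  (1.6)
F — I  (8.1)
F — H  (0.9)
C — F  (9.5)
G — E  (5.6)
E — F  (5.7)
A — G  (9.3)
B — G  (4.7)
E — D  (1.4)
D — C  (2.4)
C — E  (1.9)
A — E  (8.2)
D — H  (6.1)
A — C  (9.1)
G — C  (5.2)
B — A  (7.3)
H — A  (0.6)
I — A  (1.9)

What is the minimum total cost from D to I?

3

Shortest distances from D:
D: 0
E: 1.4  (via D)
G: 1.4  (via D)
C: 2.4  (via D)
F: 2.5  (via D)
I: 3  (via E)
Shortest route: D–E–I = 3.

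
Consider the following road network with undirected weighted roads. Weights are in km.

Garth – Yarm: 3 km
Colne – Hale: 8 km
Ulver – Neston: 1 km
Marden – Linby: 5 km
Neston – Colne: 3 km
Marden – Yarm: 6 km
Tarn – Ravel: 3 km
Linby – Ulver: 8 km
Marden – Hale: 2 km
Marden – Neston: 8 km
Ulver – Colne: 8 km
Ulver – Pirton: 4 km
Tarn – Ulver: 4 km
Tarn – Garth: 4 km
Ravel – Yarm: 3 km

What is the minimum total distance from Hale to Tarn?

14 km

Settle nodes by increasing distance from Hale:
Hale: 0
Marden: 2  (via Hale)
Linby: 7  (via Marden)
Colne: 8  (via Hale)
Yarm: 8  (via Marden)
Neston: 10  (via Marden)
Ravel: 11  (via Yarm)
Garth: 11  (via Yarm)
Ulver: 11  (via Neston)
Tarn: 14  (via Ravel)
Shortest route: Hale → Marden → Yarm → Ravel → Tarn = 14 km.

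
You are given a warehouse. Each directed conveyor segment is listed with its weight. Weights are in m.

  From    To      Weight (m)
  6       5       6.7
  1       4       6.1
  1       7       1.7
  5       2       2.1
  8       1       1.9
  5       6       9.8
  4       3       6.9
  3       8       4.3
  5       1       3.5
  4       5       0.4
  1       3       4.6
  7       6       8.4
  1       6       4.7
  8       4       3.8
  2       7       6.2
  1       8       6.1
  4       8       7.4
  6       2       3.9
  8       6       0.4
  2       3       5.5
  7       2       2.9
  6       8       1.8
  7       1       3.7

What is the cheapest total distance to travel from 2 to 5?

Running Dijkstra from 2:
2: 0
3: 5.5  (via 2)
7: 6.2  (via 2)
8: 9.8  (via 3)
1: 9.9  (via 7)
6: 10.2  (via 8)
4: 13.6  (via 8)
5: 14  (via 4)
Shortest route: 2 → 3 → 8 → 4 → 5 = 14 m.

14 m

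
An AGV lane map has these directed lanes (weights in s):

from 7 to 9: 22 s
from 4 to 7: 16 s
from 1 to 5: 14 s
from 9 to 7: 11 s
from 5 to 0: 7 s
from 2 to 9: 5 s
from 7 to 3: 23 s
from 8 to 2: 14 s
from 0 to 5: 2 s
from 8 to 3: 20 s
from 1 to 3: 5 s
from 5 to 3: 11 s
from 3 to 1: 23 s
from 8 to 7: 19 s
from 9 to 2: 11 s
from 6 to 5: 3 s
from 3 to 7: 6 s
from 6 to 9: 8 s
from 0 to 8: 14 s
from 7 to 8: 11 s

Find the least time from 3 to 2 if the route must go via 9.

39 s

Shortest 3→9: 3 → 7 → 9 = 28
Best 9 to 2: 9 → 2 costing 11
Total via 9: 28 + 11 = 39 s.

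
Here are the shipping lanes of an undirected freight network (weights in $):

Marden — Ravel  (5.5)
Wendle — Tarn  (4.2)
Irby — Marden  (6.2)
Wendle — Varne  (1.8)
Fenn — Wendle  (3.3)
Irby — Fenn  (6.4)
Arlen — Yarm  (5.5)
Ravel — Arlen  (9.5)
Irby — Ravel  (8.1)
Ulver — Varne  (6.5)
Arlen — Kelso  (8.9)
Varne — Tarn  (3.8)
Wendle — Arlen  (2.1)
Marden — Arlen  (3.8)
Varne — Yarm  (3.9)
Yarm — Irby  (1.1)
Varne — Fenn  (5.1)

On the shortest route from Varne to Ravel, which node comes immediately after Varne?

Candidate routes:
Varne–Yarm–Irby–Ravel: 3.9+1.1+8.1 = 13.1
Varne–Wendle–Arlen–Marden–Ravel: 1.8+2.1+3.8+5.5 = 13.2
The minimum is $13.1 via Varne–Yarm–Irby–Ravel.
So from Varne the first move is to Yarm.

Yarm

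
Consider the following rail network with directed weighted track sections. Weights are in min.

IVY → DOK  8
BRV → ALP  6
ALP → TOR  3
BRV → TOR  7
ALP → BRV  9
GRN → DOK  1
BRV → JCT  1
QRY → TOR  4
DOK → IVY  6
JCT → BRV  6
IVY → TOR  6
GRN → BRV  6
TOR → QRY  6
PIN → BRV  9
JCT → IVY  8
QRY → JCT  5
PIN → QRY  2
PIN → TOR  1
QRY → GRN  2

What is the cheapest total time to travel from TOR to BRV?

14 min

Enumerating some paths:
TOR → QRY → GRN → BRV: 6+2+6 = 14
TOR → QRY → JCT → BRV: 6+5+6 = 17
The minimum is 14 min via TOR → QRY → GRN → BRV.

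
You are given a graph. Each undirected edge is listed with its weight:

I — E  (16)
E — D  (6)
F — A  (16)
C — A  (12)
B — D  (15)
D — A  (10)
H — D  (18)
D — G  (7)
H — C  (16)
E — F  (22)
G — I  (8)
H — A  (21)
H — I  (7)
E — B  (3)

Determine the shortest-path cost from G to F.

Running Dijkstra from G:
G: 0
D: 7  (via G)
I: 8  (via G)
E: 13  (via D)
H: 15  (via I)
B: 16  (via E)
A: 17  (via D)
C: 29  (via A)
F: 33  (via A)
Shortest route: G → D → A → F = 33.

33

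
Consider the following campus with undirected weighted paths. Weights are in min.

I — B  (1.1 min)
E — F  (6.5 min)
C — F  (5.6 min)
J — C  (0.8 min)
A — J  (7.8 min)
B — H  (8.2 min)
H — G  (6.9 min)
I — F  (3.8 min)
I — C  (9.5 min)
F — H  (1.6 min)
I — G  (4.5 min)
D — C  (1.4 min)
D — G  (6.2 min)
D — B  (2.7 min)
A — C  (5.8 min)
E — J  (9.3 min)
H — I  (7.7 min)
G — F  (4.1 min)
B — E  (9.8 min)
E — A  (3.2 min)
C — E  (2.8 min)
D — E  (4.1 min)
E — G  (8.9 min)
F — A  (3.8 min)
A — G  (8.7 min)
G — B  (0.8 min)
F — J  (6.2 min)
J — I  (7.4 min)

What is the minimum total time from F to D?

Settle nodes by increasing distance from F:
F: 0
H: 1.6  (via F)
A: 3.8  (via F)
I: 3.8  (via F)
G: 4.1  (via F)
B: 4.9  (via I)
C: 5.6  (via F)
J: 6.2  (via F)
E: 6.5  (via F)
D: 7  (via C)
Shortest route: F–C–D = 7 min.

7 min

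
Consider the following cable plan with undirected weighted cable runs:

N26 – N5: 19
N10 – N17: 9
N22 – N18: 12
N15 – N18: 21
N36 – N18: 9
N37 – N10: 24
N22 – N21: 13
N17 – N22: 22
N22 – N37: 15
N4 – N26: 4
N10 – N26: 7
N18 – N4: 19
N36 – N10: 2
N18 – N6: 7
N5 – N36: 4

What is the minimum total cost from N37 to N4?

Candidate routes:
N37–N22–N18–N36–N10–N26–N4: 15+12+9+2+7+4 = 49
N37–N10–N36–N5–N26–N4: 24+2+4+19+4 = 53
N37–N22–N18–N4: 15+12+19 = 46
N37–N10–N26–N4: 24+7+4 = 35
The minimum is 35 via N37–N10–N26–N4.

35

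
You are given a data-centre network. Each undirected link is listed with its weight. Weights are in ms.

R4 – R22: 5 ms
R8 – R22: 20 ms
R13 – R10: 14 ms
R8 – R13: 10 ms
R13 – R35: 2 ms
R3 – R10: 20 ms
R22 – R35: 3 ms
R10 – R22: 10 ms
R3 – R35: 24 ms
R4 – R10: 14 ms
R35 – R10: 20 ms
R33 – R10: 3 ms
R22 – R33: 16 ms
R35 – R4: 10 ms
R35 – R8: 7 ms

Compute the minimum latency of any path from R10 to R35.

Enumerating some paths:
R10 → R22 → R35: 10+3 = 13
R10 → R13 → R35: 14+2 = 16
The minimum is 13 ms via R10 → R22 → R35.

13 ms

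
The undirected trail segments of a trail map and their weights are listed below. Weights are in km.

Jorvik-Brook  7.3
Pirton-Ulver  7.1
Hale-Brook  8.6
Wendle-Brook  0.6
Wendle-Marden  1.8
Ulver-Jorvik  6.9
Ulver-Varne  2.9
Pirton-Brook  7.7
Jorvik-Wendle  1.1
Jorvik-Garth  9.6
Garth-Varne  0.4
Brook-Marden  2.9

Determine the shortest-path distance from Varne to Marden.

12.7 km

Shortest distances from Varne:
Varne: 0
Garth: 0.4  (via Varne)
Ulver: 2.9  (via Varne)
Jorvik: 9.8  (via Ulver)
Pirton: 10  (via Ulver)
Wendle: 10.9  (via Jorvik)
Brook: 11.5  (via Wendle)
Marden: 12.7  (via Wendle)
Shortest route: Varne → Ulver → Jorvik → Wendle → Marden = 12.7 km.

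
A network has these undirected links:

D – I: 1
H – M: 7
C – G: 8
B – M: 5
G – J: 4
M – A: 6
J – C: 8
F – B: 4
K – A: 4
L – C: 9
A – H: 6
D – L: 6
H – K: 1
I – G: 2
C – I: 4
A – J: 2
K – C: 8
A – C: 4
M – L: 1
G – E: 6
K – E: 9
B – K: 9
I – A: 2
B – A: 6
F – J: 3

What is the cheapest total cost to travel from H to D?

8

Enumerating some paths:
H–A–I–D: 6+2+1 = 9
H–M–L–D: 7+1+6 = 14
H–K–A–C–I–D: 1+4+4+4+1 = 14
H–K–A–I–D: 1+4+2+1 = 8
The minimum is 8 via H–K–A–I–D.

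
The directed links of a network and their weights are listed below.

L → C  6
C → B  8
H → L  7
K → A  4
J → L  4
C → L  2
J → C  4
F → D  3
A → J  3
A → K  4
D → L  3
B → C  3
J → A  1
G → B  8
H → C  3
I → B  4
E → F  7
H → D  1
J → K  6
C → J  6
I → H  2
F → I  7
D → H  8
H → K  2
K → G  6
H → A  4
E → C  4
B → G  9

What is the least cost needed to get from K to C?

Enumerating some paths:
K–A–J–C: 4+3+4 = 11
K–A–J–L–C: 4+3+4+6 = 17
K–G–B–C: 6+8+3 = 17
The minimum is 11 via K–A–J–C.

11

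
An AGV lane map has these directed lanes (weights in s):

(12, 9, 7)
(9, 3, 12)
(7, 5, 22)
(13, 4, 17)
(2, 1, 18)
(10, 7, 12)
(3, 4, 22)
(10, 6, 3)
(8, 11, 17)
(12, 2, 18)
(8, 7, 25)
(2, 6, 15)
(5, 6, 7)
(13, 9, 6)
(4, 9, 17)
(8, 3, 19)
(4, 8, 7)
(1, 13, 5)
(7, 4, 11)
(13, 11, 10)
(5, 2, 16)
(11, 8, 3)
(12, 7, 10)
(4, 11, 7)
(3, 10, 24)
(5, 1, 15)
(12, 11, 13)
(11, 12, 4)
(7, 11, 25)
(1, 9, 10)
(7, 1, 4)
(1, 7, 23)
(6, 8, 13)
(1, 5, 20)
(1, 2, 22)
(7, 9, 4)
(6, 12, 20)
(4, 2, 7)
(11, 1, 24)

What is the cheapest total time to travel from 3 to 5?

Compare a few routes:
3 - 10 - 7 - 5: 24+12+22 = 58
3 - 10 - 7 - 1 - 5: 24+12+4+20 = 60
3 - 4 - 11 - 12 - 7 - 5: 22+7+4+10+22 = 65
Cheapest is 3 - 10 - 7 - 5 at 58 s.

58 s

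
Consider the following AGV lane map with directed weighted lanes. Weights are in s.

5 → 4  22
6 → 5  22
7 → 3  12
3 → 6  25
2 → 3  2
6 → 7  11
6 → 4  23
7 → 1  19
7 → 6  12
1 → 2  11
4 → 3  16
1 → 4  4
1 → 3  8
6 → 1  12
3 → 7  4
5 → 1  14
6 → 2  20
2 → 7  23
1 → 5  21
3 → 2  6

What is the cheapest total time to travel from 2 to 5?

Running Dijkstra from 2:
2: 0
3: 2  (via 2)
7: 6  (via 3)
6: 18  (via 7)
1: 25  (via 7)
4: 29  (via 1)
5: 40  (via 6)
Shortest route: 2 → 3 → 7 → 6 → 5 = 40 s.

40 s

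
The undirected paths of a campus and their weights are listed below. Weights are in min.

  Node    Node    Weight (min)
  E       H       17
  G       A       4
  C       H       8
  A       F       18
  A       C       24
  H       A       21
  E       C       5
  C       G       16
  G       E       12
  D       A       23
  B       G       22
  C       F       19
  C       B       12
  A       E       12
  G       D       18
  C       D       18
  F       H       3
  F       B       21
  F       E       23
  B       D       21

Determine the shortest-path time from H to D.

Compare a few routes:
H → E → C → D: 17+5+18 = 40
H → F → C → D: 3+19+18 = 40
H → C → D: 8+18 = 26
H → C → B → D: 8+12+21 = 41
The minimum is 26 min via H → C → D.

26 min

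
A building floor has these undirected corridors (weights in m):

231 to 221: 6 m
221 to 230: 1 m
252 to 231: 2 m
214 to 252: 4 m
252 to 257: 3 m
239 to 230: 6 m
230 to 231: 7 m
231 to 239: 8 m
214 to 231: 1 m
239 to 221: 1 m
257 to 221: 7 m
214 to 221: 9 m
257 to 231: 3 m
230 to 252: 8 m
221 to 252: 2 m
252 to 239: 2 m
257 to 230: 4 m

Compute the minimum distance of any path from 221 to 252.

2 m

Candidate routes:
221–252: 2 = 2
221–239–252: 1+2 = 3
Cheapest is 221–252 at 2 m.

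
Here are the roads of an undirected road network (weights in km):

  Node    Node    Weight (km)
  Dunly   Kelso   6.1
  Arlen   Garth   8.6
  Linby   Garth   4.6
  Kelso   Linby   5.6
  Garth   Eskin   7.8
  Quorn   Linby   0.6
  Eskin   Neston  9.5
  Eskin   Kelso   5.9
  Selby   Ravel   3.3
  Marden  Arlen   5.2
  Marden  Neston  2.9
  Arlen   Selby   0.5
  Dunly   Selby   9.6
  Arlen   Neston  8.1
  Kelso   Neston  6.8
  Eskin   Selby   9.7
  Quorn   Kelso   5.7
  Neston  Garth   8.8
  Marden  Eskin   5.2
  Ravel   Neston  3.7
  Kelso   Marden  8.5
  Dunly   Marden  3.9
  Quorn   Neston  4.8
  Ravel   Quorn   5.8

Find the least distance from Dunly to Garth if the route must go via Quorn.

Shortest Dunly→Quorn: Dunly–Marden–Neston–Quorn = 11.6
Shortest Quorn→Garth: Quorn–Linby–Garth = 5.2
Total via Quorn: 11.6 + 5.2 = 16.8 km.

16.8 km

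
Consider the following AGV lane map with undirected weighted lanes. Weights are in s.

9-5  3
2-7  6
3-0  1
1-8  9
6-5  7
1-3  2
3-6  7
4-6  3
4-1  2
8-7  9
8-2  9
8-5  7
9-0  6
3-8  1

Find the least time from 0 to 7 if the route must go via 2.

17 s

Best 0 to 2: 0–3–8–2 costing 11
Best 2 to 7: 2–7 costing 6
Total via 2: 11 + 6 = 17 s.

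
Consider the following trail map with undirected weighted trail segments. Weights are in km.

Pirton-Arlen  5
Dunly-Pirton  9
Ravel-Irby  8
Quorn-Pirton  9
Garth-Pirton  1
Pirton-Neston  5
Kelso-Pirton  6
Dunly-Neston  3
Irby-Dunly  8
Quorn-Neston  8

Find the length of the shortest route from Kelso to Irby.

Settle nodes by increasing distance from Kelso:
Kelso: 0
Pirton: 6  (via Kelso)
Garth: 7  (via Pirton)
Arlen: 11  (via Pirton)
Neston: 11  (via Pirton)
Dunly: 14  (via Neston)
Quorn: 15  (via Pirton)
Irby: 22  (via Dunly)
Shortest route: Kelso → Pirton → Neston → Dunly → Irby = 22 km.

22 km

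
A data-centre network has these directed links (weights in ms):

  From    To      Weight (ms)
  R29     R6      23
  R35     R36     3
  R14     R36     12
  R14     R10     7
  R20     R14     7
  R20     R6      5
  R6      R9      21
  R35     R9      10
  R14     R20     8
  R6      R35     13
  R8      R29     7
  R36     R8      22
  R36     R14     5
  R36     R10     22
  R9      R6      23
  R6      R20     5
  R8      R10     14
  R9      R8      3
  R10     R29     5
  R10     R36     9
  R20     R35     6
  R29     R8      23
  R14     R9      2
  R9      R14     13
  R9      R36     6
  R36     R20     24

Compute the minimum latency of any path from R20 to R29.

Running Dijkstra from R20:
R20: 0
R6: 5  (via R20)
R35: 6  (via R20)
R14: 7  (via R20)
R9: 9  (via R14)
R36: 9  (via R35)
R8: 12  (via R9)
R10: 14  (via R14)
R29: 19  (via R8)
Shortest route: R20 → R14 → R9 → R8 → R29 = 19 ms.

19 ms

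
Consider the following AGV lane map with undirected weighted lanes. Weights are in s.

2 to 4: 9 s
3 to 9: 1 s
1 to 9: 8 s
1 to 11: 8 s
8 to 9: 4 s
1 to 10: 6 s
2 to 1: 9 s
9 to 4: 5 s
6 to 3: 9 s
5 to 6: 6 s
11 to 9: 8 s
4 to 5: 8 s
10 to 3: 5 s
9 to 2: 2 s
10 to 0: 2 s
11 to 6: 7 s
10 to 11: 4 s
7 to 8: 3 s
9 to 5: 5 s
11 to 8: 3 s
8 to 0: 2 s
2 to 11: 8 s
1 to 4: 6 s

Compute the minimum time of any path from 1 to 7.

Shortest distances from 1:
1: 0
4: 6  (via 1)
10: 6  (via 1)
0: 8  (via 10)
9: 8  (via 1)
11: 8  (via 1)
2: 9  (via 1)
3: 9  (via 9)
8: 10  (via 0)
5: 13  (via 9)
7: 13  (via 8)
Shortest route: 1–10–0–8–7 = 13 s.

13 s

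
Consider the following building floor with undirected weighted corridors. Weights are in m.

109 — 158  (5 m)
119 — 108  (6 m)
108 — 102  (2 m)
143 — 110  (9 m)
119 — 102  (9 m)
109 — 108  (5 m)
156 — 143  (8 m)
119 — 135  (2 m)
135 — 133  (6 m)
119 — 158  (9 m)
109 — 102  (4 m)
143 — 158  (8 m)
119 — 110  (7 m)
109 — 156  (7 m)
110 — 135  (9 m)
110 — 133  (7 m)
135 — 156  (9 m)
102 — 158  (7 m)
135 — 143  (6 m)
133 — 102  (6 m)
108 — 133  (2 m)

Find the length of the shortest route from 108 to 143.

Running Dijkstra from 108:
108: 0
102: 2  (via 108)
133: 2  (via 108)
109: 5  (via 108)
119: 6  (via 108)
135: 8  (via 133)
158: 9  (via 102)
110: 9  (via 133)
156: 12  (via 109)
143: 14  (via 135)
Shortest route: 108–133–135–143 = 14 m.

14 m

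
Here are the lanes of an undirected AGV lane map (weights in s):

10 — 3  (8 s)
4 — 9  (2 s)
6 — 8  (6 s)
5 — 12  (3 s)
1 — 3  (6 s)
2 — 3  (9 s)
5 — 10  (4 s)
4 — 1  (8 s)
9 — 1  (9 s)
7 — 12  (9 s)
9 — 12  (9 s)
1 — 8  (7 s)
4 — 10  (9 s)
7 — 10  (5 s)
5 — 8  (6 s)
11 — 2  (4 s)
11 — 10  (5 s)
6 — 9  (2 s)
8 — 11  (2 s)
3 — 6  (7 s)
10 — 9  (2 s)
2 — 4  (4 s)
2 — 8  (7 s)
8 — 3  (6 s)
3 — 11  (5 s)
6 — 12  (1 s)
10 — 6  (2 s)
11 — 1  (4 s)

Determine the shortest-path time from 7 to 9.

Candidate routes:
7 → 10 → 9: 5+2 = 7
7 → 12 → 6 → 9: 9+1+2 = 12
7 → 10 → 6 → 9: 5+2+2 = 9
Cheapest is 7 → 10 → 9 at 7 s.

7 s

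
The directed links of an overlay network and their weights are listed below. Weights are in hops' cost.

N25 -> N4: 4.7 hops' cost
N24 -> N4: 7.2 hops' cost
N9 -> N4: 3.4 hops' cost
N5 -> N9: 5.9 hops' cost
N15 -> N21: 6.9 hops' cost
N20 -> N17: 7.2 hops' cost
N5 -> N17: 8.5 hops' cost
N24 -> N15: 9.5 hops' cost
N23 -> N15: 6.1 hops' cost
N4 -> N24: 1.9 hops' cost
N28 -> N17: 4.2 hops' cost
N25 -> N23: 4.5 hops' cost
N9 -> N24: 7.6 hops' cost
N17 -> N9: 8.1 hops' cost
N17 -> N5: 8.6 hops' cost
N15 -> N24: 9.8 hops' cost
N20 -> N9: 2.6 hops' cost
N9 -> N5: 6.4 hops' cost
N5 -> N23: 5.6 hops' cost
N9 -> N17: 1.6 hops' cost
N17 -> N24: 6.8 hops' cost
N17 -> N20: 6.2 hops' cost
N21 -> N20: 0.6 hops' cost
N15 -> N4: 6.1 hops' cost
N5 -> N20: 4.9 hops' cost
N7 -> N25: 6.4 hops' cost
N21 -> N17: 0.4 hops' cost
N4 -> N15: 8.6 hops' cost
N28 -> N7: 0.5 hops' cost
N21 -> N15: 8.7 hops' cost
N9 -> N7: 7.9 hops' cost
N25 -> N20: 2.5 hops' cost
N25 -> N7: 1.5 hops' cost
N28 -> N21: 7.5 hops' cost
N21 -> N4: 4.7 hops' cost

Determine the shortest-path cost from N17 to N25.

Running Dijkstra from N17:
N17: 0
N20: 6.2  (via N17)
N24: 6.8  (via N17)
N9: 8.1  (via N17)
N5: 8.6  (via N17)
N4: 11.5  (via N9)
N23: 14.2  (via N5)
N7: 16  (via N9)
N15: 16.3  (via N24)
N25: 22.4  (via N7)
Shortest route: N17 → N9 → N7 → N25 = 22.4 hops' cost.

22.4 hops' cost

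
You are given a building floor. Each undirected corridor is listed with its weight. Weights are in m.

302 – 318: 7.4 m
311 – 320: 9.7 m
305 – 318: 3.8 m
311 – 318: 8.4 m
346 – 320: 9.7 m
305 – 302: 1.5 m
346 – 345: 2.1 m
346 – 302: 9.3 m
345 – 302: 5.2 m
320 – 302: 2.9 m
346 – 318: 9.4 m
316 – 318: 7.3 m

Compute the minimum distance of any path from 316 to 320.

15.5 m

Running Dijkstra from 316:
316: 0
318: 7.3  (via 316)
305: 11.1  (via 318)
302: 12.6  (via 305)
320: 15.5  (via 302)
Shortest route: 316–318–305–302–320 = 15.5 m.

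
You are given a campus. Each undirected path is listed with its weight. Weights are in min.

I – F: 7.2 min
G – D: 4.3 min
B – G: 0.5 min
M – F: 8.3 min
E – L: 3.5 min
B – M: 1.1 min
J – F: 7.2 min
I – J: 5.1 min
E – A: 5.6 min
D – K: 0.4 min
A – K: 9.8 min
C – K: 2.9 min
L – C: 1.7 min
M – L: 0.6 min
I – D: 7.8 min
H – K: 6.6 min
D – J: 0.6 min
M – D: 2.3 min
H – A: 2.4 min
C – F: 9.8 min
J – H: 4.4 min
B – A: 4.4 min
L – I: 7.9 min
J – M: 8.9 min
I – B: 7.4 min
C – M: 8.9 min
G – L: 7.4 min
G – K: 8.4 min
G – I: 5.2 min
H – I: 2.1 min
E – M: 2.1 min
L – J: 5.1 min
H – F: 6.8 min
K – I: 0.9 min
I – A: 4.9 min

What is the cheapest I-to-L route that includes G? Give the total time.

7.4 min

Shortest I→G: I–G = 5.2
Best G to L: G–B–M–L costing 2.2
Total via G: 5.2 + 2.2 = 7.4 min.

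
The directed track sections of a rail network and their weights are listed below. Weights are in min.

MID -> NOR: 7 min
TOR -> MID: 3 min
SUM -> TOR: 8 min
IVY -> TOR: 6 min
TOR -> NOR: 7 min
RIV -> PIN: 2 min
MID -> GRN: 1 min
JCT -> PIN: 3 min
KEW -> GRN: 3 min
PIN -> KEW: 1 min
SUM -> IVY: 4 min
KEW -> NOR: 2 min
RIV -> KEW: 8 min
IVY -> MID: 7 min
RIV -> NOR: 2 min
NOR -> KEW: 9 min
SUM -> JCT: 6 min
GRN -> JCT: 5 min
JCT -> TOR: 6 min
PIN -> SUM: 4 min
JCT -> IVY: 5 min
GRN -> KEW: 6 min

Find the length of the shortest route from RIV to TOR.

14 min

Settle nodes by increasing distance from RIV:
RIV: 0
PIN: 2  (via RIV)
NOR: 2  (via RIV)
KEW: 3  (via PIN)
GRN: 6  (via KEW)
SUM: 6  (via PIN)
IVY: 10  (via SUM)
JCT: 11  (via GRN)
TOR: 14  (via SUM)
Shortest route: RIV → PIN → SUM → TOR = 14 min.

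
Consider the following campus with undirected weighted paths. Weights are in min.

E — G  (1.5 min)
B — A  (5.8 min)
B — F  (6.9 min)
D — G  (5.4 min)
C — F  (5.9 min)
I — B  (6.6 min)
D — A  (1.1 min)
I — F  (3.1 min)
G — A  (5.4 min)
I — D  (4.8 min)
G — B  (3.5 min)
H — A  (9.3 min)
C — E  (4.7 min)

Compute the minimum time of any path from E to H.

16.2 min

Compare a few routes:
E - G - D - A - H: 1.5+5.4+1.1+9.3 = 17.3
E - G - A - H: 1.5+5.4+9.3 = 16.2
E - G - B - A - H: 1.5+3.5+5.8+9.3 = 20.1
E - G - B - I - D - A - H: 1.5+3.5+6.6+4.8+1.1+9.3 = 26.8
The minimum is 16.2 min via E - G - A - H.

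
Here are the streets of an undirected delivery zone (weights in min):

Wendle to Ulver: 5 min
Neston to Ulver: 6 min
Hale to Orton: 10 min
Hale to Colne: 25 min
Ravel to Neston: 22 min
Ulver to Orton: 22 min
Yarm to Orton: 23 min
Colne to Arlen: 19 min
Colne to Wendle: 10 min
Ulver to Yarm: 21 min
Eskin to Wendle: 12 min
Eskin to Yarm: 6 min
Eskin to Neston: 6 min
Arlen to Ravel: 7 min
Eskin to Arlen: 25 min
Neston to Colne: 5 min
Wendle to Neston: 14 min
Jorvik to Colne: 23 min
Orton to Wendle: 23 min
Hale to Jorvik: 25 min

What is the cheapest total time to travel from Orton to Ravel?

Compare a few routes:
Orton - Yarm - Eskin - Neston - Ravel: 23+6+6+22 = 57
Orton - Ulver - Neston - Ravel: 22+6+22 = 50
Orton - Wendle - Ulver - Neston - Ravel: 23+5+6+22 = 56
Cheapest is Orton - Ulver - Neston - Ravel at 50 min.

50 min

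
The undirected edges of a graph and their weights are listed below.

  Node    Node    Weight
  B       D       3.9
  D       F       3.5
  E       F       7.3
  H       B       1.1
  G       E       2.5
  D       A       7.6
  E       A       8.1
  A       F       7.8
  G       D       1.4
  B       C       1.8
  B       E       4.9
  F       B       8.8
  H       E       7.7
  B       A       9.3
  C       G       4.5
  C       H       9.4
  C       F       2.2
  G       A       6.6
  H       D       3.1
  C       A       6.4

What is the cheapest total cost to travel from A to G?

Candidate routes:
A–D–G: 7.6+1.4 = 9
A–G: 6.6 = 6.6
A–E–G: 8.1+2.5 = 10.6
Cheapest is A–G at 6.6.

6.6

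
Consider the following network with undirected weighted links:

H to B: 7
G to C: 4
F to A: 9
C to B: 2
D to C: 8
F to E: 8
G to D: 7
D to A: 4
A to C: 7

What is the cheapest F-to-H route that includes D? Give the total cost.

30

Shortest F→D: F → A → D = 13
Shortest D→H: D → C → B → H = 17
Total via D: 13 + 17 = 30.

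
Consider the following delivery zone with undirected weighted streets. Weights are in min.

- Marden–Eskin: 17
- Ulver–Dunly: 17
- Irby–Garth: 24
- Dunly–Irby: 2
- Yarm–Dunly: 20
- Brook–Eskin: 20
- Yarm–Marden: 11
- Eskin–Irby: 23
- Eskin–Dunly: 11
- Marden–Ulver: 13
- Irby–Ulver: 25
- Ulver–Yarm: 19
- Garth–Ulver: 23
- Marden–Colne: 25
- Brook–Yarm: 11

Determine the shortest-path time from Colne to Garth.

Enumerating some paths:
Colne–Marden–Ulver–Dunly–Irby–Garth: 25+13+17+2+24 = 81
Colne–Marden–Eskin–Dunly–Irby–Garth: 25+17+11+2+24 = 79
Colne–Marden–Yarm–Ulver–Garth: 25+11+19+23 = 78
Colne–Marden–Ulver–Garth: 25+13+23 = 61
The minimum is 61 min via Colne–Marden–Ulver–Garth.

61 min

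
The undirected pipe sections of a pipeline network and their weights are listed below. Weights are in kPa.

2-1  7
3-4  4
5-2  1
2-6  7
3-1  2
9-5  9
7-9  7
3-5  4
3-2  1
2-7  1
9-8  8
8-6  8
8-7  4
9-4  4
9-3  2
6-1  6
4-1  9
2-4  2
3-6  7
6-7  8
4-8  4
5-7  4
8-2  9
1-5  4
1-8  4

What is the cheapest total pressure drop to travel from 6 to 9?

9 kPa

Settle nodes by increasing distance from 6:
6: 0
1: 6  (via 6)
2: 7  (via 6)
3: 7  (via 6)
5: 8  (via 2)
7: 8  (via 6)
8: 8  (via 6)
4: 9  (via 2)
9: 9  (via 3)
Shortest route: 6 → 3 → 9 = 9 kPa.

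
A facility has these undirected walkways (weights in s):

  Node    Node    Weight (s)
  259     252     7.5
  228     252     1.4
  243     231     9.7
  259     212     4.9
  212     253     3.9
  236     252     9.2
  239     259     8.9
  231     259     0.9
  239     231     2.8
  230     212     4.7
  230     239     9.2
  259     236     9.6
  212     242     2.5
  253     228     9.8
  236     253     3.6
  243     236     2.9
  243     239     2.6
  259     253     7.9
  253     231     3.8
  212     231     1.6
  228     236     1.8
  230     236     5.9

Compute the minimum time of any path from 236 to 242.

10 s

Compare a few routes:
236 → 243 → 239 → 231 → 212 → 242: 2.9+2.6+2.8+1.6+2.5 = 12.4
236 → 253 → 212 → 242: 3.6+3.9+2.5 = 10
236 → 253 → 231 → 212 → 242: 3.6+3.8+1.6+2.5 = 11.5
Cheapest is 236 → 253 → 212 → 242 at 10 s.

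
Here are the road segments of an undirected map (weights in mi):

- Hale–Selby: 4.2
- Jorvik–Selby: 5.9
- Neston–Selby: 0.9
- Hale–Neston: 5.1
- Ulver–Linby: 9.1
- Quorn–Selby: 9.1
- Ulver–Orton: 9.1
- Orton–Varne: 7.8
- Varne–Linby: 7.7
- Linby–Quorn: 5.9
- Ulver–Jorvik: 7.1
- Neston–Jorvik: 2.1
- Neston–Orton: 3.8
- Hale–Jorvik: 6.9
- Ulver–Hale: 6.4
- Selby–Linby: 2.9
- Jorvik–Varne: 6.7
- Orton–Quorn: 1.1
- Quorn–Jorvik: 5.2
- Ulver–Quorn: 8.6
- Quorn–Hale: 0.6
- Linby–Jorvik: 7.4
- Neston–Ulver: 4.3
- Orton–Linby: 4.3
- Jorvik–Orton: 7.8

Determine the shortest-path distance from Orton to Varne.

7.8 mi

Enumerating some paths:
Orton → Linby → Varne: 4.3+7.7 = 12
Orton → Quorn → Jorvik → Varne: 1.1+5.2+6.7 = 13
Orton → Varne: 7.8 = 7.8
Orton → Neston → Jorvik → Varne: 3.8+2.1+6.7 = 12.6
Cheapest is Orton → Varne at 7.8 mi.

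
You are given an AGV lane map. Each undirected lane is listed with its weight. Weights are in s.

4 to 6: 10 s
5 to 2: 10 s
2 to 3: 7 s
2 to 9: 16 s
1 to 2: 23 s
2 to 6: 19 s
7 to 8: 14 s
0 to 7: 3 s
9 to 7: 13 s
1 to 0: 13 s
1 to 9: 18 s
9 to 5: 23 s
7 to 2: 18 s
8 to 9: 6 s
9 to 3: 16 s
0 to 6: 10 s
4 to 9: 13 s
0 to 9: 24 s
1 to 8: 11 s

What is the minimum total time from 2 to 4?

Candidate routes:
2 - 3 - 9 - 4: 7+16+13 = 36
2 - 9 - 4: 16+13 = 29
The minimum is 29 s via 2 - 9 - 4.

29 s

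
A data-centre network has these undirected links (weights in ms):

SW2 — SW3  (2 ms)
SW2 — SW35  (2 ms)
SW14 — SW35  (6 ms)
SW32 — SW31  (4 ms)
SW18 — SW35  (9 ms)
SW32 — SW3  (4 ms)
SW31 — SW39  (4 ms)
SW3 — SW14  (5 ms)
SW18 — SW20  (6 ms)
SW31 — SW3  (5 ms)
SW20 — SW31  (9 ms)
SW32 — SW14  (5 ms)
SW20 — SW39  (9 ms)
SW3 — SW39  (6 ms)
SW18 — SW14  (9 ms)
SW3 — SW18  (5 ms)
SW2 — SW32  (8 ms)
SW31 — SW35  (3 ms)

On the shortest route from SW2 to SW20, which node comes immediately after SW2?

SW3

Candidate routes:
SW2–SW35–SW31–SW20: 2+3+9 = 14
SW2–SW3–SW31–SW20: 2+5+9 = 16
SW2–SW3–SW18–SW20: 2+5+6 = 13
The minimum is 13 ms via SW2–SW3–SW18–SW20.
So from SW2 the first move is to SW3.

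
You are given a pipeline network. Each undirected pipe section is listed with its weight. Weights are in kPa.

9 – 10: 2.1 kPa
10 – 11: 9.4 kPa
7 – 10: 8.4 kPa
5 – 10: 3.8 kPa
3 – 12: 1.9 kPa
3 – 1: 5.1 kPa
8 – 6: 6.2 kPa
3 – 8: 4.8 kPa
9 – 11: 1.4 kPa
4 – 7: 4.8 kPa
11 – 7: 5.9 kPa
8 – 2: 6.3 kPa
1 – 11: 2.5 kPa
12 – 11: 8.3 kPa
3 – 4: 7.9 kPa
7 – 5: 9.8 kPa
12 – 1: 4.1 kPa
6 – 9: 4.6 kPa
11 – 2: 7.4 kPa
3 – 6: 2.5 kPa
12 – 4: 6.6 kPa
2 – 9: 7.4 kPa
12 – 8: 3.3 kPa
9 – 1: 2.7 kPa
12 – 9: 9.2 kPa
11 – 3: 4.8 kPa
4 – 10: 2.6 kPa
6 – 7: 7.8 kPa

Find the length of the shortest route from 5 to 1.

8.6 kPa

Candidate routes:
5 - 10 - 11 - 1: 3.8+9.4+2.5 = 15.7
5 - 10 - 9 - 11 - 1: 3.8+2.1+1.4+2.5 = 9.8
5 - 10 - 9 - 1: 3.8+2.1+2.7 = 8.6
Cheapest is 5 - 10 - 9 - 1 at 8.6 kPa.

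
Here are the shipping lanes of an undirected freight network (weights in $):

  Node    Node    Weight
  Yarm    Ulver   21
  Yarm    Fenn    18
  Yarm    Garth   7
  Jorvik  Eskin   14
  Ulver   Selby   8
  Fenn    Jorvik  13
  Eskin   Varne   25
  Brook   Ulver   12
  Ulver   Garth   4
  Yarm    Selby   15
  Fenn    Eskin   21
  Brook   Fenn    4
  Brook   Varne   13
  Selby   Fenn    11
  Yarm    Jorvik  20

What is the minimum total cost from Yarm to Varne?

Compare a few routes:
Yarm–Garth–Ulver–Brook–Varne: 7+4+12+13 = 36
Yarm–Fenn–Brook–Varne: 18+4+13 = 35
Yarm–Selby–Fenn–Brook–Varne: 15+11+4+13 = 43
Yarm–Ulver–Brook–Varne: 21+12+13 = 46
Cheapest is Yarm–Fenn–Brook–Varne at $35.

$35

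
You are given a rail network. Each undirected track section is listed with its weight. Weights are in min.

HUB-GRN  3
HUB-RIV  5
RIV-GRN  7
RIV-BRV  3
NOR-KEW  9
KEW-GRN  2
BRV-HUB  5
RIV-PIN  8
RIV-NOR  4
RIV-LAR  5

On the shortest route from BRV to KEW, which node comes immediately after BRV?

HUB

Candidate routes:
BRV → RIV → HUB → GRN → KEW: 3+5+3+2 = 13
BRV → HUB → GRN → KEW: 5+3+2 = 10
BRV → RIV → GRN → KEW: 3+7+2 = 12
Cheapest is BRV → HUB → GRN → KEW at 10 min.
So from BRV the first move is to HUB.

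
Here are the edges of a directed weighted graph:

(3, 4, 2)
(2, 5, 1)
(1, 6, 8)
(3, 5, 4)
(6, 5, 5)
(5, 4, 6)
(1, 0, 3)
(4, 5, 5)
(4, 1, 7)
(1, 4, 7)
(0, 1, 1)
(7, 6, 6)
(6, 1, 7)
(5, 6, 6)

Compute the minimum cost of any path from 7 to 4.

17

Enumerating some paths:
7 - 6 - 1 - 4: 6+7+7 = 20
7 - 6 - 5 - 4: 6+5+6 = 17
The minimum is 17 via 7 - 6 - 5 - 4.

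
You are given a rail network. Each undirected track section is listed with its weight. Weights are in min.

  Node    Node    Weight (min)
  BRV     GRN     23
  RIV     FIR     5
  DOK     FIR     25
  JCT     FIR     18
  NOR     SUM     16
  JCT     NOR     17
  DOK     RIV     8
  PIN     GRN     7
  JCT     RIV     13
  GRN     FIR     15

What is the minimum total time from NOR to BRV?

Settle nodes by increasing distance from NOR:
NOR: 0
SUM: 16  (via NOR)
JCT: 17  (via NOR)
RIV: 30  (via JCT)
FIR: 35  (via JCT)
DOK: 38  (via RIV)
GRN: 50  (via FIR)
PIN: 57  (via GRN)
BRV: 73  (via GRN)
Shortest route: NOR → JCT → FIR → GRN → BRV = 73 min.

73 min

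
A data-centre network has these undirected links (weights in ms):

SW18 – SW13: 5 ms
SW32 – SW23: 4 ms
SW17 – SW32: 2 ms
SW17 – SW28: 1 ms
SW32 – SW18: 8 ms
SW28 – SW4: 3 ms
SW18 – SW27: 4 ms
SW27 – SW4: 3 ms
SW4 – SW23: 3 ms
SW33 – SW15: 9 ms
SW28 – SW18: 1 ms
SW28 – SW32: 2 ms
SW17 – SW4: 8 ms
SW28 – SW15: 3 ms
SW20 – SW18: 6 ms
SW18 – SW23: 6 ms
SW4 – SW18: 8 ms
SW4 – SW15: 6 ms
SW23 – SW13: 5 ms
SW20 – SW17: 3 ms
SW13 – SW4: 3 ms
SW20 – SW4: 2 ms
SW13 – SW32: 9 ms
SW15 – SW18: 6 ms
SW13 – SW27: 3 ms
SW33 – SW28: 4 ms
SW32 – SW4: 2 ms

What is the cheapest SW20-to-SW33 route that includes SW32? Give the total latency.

10 ms

Best SW20 to SW32: SW20–SW4–SW32 costing 4
Best SW32 to SW33: SW32–SW28–SW33 costing 6
Total via SW32: 4 + 6 = 10 ms.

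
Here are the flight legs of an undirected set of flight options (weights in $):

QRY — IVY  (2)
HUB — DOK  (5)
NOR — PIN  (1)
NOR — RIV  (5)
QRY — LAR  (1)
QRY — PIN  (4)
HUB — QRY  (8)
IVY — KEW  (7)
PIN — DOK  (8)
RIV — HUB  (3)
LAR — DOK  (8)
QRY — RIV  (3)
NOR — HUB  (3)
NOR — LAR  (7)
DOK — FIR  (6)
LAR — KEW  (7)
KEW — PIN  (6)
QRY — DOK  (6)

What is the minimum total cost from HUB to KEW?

Enumerating some paths:
HUB → NOR → PIN → KEW: 3+1+6 = 10
HUB → RIV → QRY → IVY → KEW: 3+3+2+7 = 15
HUB → RIV → QRY → LAR → KEW: 3+3+1+7 = 14
Cheapest is HUB → NOR → PIN → KEW at $10.

$10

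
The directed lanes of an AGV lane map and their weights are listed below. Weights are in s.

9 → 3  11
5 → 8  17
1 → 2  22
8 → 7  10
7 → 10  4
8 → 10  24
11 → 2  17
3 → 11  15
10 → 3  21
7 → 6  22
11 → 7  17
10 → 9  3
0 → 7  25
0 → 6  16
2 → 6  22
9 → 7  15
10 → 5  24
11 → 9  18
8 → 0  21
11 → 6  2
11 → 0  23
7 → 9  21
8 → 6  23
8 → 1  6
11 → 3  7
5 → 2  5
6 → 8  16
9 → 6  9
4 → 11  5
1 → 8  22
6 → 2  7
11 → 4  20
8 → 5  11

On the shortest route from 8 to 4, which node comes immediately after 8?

7

Enumerating some paths:
8 → 10 → 9 → 3 → 11 → 4: 24+3+11+15+20 = 73
8 → 7 → 9 → 3 → 11 → 4: 10+21+11+15+20 = 77
8 → 7 → 10 → 3 → 11 → 4: 10+4+21+15+20 = 70
8 → 7 → 10 → 9 → 3 → 11 → 4: 10+4+3+11+15+20 = 63
Cheapest is 8 → 7 → 10 → 9 → 3 → 11 → 4 at 63 s.
So from 8 the first move is to 7.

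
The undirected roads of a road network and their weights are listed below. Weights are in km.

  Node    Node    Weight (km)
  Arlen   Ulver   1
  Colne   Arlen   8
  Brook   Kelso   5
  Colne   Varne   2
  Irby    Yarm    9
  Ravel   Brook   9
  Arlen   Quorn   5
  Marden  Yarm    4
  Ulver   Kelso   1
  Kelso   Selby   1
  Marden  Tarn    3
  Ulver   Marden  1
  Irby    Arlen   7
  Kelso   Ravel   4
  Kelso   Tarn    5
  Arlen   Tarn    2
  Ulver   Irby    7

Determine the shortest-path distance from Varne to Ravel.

Settle nodes by increasing distance from Varne:
Varne: 0
Colne: 2  (via Varne)
Arlen: 10  (via Colne)
Ulver: 11  (via Arlen)
Kelso: 12  (via Ulver)
Marden: 12  (via Ulver)
Tarn: 12  (via Arlen)
Selby: 13  (via Kelso)
Quorn: 15  (via Arlen)
Yarm: 16  (via Marden)
Ravel: 16  (via Kelso)
Shortest route: Varne–Colne–Arlen–Ulver–Kelso–Ravel = 16 km.

16 km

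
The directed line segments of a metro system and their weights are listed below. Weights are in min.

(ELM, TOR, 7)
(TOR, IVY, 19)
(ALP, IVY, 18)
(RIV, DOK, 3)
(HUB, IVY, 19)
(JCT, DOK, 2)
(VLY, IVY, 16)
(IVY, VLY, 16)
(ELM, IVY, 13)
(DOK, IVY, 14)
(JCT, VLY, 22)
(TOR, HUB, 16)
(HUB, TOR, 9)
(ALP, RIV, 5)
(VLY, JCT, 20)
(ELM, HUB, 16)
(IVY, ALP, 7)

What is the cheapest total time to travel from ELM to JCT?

Candidate routes:
ELM → TOR → IVY → VLY → JCT: 7+19+16+20 = 62
ELM → IVY → VLY → JCT: 13+16+20 = 49
ELM → HUB → IVY → VLY → JCT: 16+19+16+20 = 71
The minimum is 49 min via ELM → IVY → VLY → JCT.

49 min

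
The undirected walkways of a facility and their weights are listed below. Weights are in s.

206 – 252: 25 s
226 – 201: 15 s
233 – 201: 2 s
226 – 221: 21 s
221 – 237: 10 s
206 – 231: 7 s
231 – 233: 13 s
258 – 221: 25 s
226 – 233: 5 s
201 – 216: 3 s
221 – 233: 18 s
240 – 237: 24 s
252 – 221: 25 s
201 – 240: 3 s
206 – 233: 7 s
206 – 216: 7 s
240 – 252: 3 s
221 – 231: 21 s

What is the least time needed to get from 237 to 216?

Shortest distances from 237:
237: 0
221: 10  (via 237)
240: 24  (via 237)
252: 27  (via 240)
201: 27  (via 240)
233: 28  (via 221)
216: 30  (via 201)
Shortest route: 237–240–201–216 = 30 s.

30 s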